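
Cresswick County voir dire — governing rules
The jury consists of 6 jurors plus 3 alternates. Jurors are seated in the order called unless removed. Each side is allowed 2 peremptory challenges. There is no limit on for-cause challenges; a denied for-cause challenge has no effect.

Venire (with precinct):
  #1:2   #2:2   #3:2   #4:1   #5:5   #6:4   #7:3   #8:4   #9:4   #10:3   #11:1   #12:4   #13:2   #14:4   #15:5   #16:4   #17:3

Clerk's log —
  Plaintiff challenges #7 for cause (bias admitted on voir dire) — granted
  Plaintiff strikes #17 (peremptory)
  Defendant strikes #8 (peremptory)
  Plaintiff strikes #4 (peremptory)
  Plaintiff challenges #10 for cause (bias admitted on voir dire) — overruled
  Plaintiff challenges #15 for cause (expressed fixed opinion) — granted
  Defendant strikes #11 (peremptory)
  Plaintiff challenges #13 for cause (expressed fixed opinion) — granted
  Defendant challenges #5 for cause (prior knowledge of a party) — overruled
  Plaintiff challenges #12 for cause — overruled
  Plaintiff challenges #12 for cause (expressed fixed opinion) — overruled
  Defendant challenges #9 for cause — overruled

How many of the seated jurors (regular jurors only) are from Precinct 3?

Removed: #4, #7, #8, #11, #13, #15, #17.
Seated jurors 1–6: #1, #2, #3, #5, #6, #9 (alternates #10, #12, #14 not counted).
None of those are in Precinct 3 → 0.

0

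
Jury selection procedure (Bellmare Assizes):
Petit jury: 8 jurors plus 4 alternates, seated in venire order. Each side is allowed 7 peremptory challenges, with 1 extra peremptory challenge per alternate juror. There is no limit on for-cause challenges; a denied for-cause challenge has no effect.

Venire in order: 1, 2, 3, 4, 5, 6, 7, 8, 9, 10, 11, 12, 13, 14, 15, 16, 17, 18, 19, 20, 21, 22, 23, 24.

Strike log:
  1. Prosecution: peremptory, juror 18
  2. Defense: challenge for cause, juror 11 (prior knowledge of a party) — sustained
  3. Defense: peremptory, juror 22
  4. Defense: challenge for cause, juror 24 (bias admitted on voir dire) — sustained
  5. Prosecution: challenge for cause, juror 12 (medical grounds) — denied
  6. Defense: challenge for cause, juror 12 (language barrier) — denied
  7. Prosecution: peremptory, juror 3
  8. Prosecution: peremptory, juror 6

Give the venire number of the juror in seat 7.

9

Removed: #3, #6, #11, #18, #22, #24. (#12 stays — for-cause denied.)
Seating in order: seats 1–8 → #1, #2, #4, #5, #7, #8, #9, #10; alternates → #12, #13, #14, #15.
So seat 7 is #9.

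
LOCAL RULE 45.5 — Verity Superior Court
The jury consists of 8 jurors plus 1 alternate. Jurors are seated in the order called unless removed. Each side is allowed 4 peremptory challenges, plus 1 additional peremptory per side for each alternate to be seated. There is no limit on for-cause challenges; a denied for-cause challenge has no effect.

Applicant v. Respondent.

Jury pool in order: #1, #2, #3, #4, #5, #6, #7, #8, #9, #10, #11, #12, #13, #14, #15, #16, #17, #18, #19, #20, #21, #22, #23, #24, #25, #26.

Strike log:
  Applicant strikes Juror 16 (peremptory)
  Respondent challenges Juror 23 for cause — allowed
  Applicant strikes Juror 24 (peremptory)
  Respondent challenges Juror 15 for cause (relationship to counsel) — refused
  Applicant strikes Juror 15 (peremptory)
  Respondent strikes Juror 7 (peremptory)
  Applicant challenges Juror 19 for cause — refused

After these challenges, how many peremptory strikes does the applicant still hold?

Applicant allotment: 4 base + 1 × 1 alternate = 5.
Applicant peremptories used: #16, #24, #15 — 3 (the for-cause on #19 doesn't count).
Remaining: 5 − 3 = 2.

2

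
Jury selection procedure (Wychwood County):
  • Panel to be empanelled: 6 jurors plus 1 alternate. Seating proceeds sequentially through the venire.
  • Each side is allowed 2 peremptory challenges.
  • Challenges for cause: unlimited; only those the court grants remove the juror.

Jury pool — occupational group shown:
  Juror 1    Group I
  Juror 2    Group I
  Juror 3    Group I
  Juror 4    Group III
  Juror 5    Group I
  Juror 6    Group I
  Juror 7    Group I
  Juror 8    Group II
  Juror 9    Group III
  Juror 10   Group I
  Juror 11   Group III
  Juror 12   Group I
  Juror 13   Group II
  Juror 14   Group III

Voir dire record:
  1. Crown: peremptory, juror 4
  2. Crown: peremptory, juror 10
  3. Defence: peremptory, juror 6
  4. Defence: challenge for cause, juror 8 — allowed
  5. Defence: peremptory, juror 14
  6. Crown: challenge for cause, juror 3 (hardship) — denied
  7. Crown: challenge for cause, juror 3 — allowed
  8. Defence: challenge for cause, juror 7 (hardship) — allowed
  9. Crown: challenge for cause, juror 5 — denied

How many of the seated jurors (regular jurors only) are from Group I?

Removed: #3, #4, #6, #7, #8, #10, #14.
Seated jurors 1–6: #1, #2, #5, #9, #11, #12 (alternates #13 not counted).
Of those, in Group I: #1, #2, #5, #12 → 4.

4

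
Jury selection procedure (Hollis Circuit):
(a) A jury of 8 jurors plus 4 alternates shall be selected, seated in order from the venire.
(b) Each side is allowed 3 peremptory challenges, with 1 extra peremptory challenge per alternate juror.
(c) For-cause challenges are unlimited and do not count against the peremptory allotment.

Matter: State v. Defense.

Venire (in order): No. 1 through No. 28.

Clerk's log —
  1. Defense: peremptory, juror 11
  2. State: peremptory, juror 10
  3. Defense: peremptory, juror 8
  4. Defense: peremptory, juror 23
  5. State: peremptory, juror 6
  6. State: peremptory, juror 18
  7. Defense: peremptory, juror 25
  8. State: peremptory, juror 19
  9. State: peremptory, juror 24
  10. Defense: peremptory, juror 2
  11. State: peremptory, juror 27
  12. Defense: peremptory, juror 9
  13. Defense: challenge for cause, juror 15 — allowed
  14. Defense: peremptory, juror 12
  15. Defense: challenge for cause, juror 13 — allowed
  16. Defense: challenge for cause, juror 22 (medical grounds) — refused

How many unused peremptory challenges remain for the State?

1

State allotment: 3 base + 1 × 4 alternates = 7.
State peremptories used: #10, #6, #18, #19, #24, #27 — 6.
Remaining: 7 − 6 = 1.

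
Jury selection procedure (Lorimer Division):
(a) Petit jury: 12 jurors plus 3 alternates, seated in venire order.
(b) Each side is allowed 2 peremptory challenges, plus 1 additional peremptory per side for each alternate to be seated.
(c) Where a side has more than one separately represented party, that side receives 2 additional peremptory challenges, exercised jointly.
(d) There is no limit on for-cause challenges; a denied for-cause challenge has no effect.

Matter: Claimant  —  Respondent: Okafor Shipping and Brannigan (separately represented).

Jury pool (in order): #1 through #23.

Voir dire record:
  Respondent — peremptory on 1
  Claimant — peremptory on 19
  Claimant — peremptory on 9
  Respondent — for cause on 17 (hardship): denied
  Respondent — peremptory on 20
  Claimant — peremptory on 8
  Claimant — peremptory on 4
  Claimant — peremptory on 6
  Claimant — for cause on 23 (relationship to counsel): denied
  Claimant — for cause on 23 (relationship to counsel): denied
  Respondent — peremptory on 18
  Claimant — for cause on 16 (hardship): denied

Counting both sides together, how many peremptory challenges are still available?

Claimant allotment: 2 base + 1 × 3 alternates = 5. Respondent allotment: 2 base + 1 × 3 alternates + 2 multi-party = 7.
Claimant peremptories used: #19, #9, #8, #4, #6 — 5 (for-cause on #23, #23, #16 don't count).
Respondent peremptories used: #1, #20, #18 — 3 (the for-cause on #17 doesn't count).
Remaining: (5 − 5) + (7 − 3) = 4.

4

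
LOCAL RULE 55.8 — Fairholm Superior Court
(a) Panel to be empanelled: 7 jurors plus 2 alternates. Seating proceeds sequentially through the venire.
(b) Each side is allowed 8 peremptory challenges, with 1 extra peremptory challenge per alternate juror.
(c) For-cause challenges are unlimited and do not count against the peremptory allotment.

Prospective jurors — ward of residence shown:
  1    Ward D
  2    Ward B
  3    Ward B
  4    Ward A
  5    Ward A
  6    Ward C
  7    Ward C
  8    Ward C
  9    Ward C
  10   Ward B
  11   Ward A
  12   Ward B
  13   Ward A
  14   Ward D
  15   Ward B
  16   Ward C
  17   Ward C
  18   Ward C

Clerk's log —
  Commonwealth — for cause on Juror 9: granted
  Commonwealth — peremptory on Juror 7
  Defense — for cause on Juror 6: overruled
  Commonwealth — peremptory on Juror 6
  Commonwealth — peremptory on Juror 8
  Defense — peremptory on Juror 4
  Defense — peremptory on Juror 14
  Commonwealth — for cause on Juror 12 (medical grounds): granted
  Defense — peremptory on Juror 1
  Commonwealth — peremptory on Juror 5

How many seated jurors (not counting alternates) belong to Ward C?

1

Removed: #1, #4, #5, #6, #7, #8, #9, #12, #14.
Seated jurors 1–7: #2, #3, #10, #11, #13, #15, #16 (alternates #17, #18 not counted).
Of those, in Ward C: #16 → 1.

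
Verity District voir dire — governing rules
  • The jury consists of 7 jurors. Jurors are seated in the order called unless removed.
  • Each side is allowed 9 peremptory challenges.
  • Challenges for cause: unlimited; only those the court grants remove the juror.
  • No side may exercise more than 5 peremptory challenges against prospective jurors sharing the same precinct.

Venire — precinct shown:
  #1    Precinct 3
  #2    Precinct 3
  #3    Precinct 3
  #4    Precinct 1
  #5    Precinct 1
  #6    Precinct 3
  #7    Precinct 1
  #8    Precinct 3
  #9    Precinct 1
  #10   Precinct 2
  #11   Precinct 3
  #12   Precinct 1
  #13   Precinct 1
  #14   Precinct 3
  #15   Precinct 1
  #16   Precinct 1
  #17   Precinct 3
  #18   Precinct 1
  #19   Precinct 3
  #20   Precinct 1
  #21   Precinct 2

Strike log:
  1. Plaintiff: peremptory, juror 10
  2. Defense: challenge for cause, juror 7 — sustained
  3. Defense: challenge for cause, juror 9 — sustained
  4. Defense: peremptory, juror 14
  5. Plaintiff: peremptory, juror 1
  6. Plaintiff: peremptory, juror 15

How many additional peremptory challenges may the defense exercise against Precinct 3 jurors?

4

Defense peremptories so far: #14 — 1 of 9 used, 8 left overall.
Against Precinct 3: #14 — 1 used; per-precinct cap 5 leaves 4.
Binding limit: min(8, 4) = 4.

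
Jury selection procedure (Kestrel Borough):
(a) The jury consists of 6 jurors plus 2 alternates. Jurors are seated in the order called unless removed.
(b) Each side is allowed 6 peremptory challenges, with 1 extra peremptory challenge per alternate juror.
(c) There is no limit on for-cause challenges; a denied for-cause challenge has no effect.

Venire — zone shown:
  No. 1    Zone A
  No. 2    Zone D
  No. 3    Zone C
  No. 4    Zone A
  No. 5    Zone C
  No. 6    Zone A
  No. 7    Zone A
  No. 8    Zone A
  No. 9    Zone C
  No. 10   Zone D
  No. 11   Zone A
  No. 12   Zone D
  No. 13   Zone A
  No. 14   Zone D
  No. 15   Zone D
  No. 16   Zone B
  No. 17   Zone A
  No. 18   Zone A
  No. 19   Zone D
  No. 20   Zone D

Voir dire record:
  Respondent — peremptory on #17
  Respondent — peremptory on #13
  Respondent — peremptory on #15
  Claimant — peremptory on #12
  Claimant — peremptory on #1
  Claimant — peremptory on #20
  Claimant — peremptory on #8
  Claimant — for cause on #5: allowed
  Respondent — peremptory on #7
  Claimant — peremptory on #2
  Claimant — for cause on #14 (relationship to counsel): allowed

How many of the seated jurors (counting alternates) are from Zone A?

4

Removed: #1, #2, #5, #7, #8, #12, #13, #14, #15, #17, #20.
Seated (8 incl. alternates): #3, #4, #6, #9, #10, #11, #16, #18.
Of those, in Zone A: #4, #6, #11, #18 → 4.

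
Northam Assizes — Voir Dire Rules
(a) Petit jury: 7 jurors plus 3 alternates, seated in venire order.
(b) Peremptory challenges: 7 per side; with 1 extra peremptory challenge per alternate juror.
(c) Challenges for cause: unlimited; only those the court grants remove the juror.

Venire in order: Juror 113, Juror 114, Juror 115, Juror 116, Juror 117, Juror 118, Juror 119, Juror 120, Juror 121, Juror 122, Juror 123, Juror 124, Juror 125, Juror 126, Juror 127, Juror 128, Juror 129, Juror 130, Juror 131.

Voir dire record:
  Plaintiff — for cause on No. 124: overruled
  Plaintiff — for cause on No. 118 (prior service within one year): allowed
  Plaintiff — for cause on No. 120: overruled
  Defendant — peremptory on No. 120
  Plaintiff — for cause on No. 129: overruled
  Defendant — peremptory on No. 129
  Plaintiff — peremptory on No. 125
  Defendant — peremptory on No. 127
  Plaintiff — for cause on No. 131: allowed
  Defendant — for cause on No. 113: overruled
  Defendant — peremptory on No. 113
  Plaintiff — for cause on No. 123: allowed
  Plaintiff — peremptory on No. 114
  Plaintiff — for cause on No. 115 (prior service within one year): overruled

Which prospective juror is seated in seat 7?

Removed: #113, #114, #118, #120, #123, #125, #127, #129, #131. (#115, #124 stay — for-cause denied.)
Seating in order: seats 1–7 → #115, #116, #117, #119, #121, #122, #124; alternates → #126, #128, #130.
So seat 7 is #124.

124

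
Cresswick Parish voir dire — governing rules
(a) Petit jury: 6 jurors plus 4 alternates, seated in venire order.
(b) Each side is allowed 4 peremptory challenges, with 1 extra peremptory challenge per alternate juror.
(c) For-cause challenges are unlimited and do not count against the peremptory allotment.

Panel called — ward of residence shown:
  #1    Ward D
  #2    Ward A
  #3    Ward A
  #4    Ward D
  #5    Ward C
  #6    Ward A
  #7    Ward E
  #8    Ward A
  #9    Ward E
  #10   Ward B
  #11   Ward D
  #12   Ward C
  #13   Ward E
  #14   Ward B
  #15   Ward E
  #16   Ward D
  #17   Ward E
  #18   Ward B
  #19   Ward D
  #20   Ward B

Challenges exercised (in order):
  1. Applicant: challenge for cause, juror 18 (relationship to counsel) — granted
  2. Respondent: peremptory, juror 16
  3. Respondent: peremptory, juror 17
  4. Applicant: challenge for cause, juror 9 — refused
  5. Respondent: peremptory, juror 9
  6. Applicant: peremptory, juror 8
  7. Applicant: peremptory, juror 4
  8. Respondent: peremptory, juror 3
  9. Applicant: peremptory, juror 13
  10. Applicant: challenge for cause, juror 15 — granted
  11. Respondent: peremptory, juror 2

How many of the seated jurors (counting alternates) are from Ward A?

Removed: #2, #3, #4, #8, #9, #13, #15, #16, #17, #18.
Seated (10 incl. alternates): #1, #5, #6, #7, #10, #11, #12, #14, #19, #20.
Of those, in Ward A: #6 → 1.

1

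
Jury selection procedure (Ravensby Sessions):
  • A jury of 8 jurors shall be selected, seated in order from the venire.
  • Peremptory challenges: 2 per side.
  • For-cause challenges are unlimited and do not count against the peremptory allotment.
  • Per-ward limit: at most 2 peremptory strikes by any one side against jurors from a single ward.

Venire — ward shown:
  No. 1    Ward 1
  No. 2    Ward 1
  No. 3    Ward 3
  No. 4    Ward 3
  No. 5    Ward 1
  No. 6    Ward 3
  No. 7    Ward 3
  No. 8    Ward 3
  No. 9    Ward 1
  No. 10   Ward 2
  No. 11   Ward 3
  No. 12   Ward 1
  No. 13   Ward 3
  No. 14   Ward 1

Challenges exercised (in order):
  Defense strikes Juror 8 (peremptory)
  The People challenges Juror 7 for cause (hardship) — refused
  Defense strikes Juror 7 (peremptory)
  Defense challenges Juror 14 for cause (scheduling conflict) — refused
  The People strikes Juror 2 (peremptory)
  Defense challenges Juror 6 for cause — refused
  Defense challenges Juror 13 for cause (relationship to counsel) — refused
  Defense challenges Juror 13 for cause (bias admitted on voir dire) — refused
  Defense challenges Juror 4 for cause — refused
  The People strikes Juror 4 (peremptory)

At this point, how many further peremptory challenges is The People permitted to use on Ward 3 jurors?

The People peremptories so far: #2, #4 — 2 of 2 used, 0 left overall.
Against Ward 3: #4 — 1 used; per-ward cap 2 leaves 1.
Binding limit: min(0, 1) = 0.

0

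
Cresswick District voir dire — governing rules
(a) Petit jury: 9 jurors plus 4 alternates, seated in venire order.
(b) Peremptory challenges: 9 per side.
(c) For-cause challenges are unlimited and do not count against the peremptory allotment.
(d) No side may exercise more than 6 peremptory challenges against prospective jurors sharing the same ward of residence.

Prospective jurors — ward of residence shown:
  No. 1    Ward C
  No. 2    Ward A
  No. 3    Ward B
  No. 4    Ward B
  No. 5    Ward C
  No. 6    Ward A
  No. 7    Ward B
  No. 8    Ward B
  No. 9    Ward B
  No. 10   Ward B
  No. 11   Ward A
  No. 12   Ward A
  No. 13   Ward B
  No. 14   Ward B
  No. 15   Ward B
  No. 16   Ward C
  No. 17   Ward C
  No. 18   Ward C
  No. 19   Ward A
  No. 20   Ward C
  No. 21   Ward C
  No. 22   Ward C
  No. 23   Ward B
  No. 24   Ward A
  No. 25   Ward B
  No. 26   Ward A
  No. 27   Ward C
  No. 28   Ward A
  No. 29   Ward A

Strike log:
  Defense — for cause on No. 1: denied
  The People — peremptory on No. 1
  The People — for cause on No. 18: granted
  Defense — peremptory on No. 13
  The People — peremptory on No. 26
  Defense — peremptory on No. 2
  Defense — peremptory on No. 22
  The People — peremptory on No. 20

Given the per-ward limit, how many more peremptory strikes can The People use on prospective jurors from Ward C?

4

The People peremptories so far: #1, #26, #20 — 3 of 9 used, 6 left overall.
Against Ward C: #1, #20 — 2 used; per-ward cap 6 leaves 4.
Binding limit: min(6, 4) = 4.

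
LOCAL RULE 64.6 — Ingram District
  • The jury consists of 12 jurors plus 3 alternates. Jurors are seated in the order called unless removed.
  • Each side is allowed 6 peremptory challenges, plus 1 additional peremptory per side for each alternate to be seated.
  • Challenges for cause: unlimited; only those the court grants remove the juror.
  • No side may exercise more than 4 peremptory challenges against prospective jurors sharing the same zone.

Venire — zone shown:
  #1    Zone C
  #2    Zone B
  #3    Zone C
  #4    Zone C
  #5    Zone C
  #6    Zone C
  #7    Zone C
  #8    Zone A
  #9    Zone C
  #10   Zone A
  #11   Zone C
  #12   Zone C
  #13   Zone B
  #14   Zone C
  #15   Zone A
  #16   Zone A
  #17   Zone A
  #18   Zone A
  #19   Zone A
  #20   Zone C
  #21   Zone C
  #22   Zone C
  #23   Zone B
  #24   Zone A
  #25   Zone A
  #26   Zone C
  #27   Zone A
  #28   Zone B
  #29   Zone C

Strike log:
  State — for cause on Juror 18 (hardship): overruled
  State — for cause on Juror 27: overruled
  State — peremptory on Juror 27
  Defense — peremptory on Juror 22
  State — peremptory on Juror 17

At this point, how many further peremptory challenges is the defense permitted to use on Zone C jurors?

3

Defense peremptories so far: #22 — 1 of 9 used, 8 left overall.
Against Zone C: #22 — 1 used; per-zone cap 4 leaves 3.
Binding limit: min(8, 3) = 3.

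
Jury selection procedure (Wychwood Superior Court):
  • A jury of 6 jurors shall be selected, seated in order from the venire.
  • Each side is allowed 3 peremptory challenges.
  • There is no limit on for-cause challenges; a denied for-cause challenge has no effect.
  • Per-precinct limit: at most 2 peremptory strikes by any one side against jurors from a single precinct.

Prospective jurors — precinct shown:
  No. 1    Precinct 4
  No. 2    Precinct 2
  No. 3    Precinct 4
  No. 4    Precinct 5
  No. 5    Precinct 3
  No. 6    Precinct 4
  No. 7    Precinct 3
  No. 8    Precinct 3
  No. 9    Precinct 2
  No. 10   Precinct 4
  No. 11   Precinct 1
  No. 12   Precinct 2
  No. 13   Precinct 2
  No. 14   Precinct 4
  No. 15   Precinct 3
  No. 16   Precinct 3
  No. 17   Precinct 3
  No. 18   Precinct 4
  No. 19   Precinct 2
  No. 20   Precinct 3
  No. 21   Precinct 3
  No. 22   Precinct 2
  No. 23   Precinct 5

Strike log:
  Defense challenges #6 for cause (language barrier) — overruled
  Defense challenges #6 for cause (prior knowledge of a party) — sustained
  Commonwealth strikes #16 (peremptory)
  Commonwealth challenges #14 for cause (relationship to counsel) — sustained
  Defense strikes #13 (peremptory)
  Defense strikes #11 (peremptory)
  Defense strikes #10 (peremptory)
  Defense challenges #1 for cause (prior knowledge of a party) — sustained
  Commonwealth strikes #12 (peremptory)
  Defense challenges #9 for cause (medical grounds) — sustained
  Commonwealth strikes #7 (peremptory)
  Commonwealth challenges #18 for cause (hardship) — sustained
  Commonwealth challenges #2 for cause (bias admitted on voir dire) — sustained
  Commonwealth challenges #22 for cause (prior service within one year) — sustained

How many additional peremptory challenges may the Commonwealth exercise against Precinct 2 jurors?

0

Commonwealth peremptories so far: #16, #12, #7 — 3 of 3 used, 0 left overall.
Against Precinct 2: #12 — 1 used; per-precinct cap 2 leaves 1.
Binding limit: min(0, 1) = 0.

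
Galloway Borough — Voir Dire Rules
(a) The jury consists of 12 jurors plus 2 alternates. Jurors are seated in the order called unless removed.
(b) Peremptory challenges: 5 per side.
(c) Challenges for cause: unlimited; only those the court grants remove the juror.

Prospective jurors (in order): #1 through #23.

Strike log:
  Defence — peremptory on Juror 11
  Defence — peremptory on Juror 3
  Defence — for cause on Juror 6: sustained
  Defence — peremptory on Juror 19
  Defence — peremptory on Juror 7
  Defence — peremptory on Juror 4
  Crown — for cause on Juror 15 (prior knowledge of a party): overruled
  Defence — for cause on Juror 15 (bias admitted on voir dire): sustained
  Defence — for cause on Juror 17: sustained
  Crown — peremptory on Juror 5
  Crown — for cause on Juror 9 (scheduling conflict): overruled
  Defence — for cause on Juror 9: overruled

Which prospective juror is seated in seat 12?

21

Removed: #3, #4, #5, #6, #7, #11, #15, #17, #19. (#9 stays — for-cause denied.)
Seating in order: seats 1–12 → #1, #2, #8, #9, #10, #12, #13, #14, #16, #18, #20, #21; alternates → #22, #23.
So seat 12 is #21.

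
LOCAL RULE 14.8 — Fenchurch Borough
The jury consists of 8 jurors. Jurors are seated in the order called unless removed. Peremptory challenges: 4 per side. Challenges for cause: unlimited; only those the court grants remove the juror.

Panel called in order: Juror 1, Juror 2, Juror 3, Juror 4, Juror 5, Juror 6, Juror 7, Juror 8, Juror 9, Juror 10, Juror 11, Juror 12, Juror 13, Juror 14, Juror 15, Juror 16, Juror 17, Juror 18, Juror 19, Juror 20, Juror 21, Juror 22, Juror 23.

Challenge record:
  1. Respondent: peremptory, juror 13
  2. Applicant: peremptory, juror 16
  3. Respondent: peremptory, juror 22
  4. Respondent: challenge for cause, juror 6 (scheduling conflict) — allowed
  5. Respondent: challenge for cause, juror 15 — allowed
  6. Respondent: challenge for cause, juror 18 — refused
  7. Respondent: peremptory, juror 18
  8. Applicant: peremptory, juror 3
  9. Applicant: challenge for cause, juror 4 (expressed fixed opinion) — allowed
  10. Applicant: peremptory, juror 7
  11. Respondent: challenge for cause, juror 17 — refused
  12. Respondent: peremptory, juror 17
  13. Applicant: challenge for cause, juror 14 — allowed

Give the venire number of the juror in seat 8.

12

Removed: #3, #4, #6, #7, #13, #14, #15, #16, #17, #18, #22.
Filling seats in venire order through position 8: #1, #2, #5, #8, #9, #10, #11, #12.
So seat 8 is #12.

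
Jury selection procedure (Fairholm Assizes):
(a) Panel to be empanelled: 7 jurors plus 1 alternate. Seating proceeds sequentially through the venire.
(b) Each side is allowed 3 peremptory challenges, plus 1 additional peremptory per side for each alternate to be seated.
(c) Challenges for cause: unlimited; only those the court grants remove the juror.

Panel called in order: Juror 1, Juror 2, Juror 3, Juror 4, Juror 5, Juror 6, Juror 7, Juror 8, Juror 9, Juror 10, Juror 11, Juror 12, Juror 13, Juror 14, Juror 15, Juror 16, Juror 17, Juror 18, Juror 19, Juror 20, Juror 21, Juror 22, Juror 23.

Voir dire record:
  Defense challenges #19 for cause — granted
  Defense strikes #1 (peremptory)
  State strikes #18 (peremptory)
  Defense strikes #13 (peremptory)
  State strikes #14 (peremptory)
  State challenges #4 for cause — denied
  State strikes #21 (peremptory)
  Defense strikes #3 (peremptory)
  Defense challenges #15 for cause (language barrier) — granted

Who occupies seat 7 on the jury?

Removed: #1, #3, #13, #14, #15, #18, #19, #21. (#4 stays — for-cause denied.)
Seating in order: seats 1–7 → #2, #4, #5, #6, #7, #8, #9; alternates → #10.
So seat 7 is #9.

9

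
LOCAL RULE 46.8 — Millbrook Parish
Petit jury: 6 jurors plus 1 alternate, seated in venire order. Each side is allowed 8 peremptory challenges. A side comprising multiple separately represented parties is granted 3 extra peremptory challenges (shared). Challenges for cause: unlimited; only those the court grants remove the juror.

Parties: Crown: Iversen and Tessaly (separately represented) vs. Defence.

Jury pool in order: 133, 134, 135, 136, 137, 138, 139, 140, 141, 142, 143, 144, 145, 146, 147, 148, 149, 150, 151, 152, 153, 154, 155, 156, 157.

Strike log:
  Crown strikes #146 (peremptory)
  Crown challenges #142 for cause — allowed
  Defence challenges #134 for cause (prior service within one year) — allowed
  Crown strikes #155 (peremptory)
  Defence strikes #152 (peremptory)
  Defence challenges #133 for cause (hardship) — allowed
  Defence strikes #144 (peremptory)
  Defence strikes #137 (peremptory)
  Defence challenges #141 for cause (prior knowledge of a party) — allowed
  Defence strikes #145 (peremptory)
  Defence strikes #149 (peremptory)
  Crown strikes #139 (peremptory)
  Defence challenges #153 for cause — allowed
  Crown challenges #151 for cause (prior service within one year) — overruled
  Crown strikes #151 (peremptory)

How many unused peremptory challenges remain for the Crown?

Crown allotment: 8 base + 3 multi-party = 11.
Crown peremptories used: #146, #155, #139, #151 — 4 (for-cause on #142, #151 don't count).
Remaining: 11 − 4 = 7.

7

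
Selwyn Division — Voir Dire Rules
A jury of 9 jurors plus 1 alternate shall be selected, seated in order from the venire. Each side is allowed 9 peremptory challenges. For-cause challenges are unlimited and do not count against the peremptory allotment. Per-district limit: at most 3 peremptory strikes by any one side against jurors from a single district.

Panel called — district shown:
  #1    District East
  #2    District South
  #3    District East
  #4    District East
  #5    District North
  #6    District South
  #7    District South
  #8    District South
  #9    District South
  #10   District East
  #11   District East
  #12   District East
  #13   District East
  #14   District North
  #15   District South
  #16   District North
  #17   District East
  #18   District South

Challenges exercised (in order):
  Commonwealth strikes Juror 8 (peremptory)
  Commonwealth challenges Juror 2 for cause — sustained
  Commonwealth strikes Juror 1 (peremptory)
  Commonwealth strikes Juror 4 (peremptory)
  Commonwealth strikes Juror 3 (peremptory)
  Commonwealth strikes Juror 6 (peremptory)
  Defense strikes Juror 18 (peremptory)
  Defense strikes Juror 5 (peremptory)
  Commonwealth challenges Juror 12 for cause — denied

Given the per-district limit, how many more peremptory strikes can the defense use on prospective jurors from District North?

2

Defense peremptories so far: #18, #5 — 2 of 9 used, 7 left overall.
Against District North: #5 — 1 used; per-district cap 3 leaves 2.
Binding limit: min(7, 2) = 2.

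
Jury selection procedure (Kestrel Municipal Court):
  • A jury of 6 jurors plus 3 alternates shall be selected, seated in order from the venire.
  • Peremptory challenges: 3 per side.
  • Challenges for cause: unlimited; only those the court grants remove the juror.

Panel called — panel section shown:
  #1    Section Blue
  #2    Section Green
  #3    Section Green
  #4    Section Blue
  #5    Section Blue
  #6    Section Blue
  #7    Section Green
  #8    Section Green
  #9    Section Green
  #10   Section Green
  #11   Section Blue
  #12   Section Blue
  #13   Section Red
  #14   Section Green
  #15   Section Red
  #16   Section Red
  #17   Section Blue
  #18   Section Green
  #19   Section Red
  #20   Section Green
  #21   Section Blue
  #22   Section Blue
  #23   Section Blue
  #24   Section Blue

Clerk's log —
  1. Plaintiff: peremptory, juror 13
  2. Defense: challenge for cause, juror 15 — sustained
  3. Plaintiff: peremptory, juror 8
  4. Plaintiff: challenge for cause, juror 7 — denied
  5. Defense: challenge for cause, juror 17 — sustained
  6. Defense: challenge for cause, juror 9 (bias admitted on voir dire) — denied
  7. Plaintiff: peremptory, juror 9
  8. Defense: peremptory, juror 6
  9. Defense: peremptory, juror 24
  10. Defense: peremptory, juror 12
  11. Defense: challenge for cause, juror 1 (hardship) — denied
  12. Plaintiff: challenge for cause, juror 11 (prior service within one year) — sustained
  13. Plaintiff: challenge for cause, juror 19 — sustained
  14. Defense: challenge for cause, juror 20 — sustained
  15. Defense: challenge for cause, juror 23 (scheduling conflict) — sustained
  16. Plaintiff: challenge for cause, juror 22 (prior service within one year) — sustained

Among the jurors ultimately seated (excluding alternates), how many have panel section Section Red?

0

Removed: #6, #8, #9, #11, #12, #13, #15, #17, #19, #20, #22, #23, #24.
Seated jurors 1–6: #1, #2, #3, #4, #5, #7 (alternates #10, #14, #16 not counted).
None of those are in Section Red → 0.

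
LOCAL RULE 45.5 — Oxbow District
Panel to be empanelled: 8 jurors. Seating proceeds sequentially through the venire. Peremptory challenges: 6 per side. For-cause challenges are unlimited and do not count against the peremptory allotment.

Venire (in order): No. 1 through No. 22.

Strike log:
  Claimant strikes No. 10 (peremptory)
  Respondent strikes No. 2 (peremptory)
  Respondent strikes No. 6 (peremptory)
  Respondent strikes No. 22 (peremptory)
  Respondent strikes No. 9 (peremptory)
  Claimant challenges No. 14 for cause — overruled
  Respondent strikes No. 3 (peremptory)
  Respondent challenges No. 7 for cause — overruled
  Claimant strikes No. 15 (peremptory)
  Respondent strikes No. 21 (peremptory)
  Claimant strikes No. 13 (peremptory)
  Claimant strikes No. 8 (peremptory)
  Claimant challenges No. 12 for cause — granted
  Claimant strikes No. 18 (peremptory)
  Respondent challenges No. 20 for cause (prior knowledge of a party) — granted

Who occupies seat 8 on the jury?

17

Removed: #2, #3, #6, #8, #9, #10, #12, #13, #15, #18, #20, #21, #22. (#7, #14 stay — for-cause denied.)
Seating in order: seats 1–8 → #1, #4, #5, #7, #11, #14, #16, #17.
So seat 8 is #17.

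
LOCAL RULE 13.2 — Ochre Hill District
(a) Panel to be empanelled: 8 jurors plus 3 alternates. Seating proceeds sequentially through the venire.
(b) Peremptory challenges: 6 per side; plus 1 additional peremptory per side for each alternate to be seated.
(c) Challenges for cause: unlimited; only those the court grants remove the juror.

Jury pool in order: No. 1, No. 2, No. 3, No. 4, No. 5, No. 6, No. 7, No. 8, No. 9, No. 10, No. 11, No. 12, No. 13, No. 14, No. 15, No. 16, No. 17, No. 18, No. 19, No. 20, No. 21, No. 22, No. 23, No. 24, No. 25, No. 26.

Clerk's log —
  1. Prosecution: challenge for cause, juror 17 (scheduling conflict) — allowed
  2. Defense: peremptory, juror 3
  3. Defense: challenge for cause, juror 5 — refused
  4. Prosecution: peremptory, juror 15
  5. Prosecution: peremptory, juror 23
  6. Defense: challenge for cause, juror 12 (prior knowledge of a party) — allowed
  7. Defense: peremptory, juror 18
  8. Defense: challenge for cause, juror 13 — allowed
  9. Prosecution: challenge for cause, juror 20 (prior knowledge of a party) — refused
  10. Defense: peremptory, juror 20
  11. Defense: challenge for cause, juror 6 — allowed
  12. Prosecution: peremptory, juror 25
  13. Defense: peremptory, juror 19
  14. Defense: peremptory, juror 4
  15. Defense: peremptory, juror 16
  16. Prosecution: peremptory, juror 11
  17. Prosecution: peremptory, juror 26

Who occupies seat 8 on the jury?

Removed: #3, #4, #6, #11, #12, #13, #15, #16, #17, #18, #19, #20, #23, #25, #26. (#5 stays — for-cause denied.)
Seating in order: seats 1–8 → #1, #2, #5, #7, #8, #9, #10, #14; alternates → #21, #22, #24.
So seat 8 is #14.

14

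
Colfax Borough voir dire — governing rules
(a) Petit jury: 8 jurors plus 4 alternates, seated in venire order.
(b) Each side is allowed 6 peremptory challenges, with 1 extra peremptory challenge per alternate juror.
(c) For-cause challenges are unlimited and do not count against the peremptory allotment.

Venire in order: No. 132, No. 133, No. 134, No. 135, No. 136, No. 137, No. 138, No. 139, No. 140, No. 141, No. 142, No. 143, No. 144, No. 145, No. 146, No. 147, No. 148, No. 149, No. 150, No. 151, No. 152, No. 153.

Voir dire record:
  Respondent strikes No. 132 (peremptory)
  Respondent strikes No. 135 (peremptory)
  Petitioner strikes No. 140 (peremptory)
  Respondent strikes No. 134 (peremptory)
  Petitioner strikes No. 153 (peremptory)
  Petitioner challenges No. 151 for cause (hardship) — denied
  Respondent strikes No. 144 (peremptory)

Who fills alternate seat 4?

Removed: #132, #134, #135, #140, #144, #153. (#151 stays — for-cause denied.)
Seating in order: seats 1–8 → #133, #136, #137, #138, #139, #141, #142, #143; alternates → #145, #146, #147, #148.
So alternate 4 is #148.

148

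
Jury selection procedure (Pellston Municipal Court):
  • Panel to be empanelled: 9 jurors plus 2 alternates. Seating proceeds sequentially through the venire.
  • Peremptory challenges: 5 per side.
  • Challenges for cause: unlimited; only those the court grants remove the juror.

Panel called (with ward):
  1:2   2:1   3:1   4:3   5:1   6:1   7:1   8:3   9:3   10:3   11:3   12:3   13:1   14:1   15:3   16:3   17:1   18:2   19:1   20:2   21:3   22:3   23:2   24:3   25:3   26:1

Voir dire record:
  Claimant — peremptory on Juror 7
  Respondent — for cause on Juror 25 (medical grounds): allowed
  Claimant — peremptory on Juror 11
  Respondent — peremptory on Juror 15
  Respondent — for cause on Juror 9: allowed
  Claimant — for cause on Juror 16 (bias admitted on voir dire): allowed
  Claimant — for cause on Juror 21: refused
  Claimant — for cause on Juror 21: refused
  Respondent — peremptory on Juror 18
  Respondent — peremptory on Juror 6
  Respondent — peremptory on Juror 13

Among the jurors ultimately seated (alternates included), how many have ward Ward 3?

Removed: #6, #7, #9, #11, #13, #15, #16, #18, #25.
Seated (11 incl. alternates): #1, #2, #3, #4, #5, #8, #10, #12, #14, #17, #19.
Of those, in Ward 3: #4, #8, #10, #12 → 4.

4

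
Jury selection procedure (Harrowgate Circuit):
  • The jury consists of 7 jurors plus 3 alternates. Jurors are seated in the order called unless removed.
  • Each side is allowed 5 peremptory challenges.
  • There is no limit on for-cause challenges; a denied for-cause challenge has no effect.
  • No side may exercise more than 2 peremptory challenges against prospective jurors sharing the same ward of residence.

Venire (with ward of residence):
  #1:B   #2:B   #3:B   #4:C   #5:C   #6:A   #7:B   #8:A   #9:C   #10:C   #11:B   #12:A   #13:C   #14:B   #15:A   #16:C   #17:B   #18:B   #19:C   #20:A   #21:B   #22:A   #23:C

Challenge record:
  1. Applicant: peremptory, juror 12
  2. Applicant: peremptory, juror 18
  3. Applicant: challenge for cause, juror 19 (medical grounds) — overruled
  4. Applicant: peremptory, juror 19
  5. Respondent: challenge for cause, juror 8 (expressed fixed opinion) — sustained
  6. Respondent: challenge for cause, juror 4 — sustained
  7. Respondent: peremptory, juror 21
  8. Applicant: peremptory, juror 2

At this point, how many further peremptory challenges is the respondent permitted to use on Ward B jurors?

Respondent peremptories so far: #21 — 1 of 5 used, 4 left overall.
Against Ward B: #21 — 1 used; per-ward cap 2 leaves 1.
Binding limit: min(4, 1) = 1.

1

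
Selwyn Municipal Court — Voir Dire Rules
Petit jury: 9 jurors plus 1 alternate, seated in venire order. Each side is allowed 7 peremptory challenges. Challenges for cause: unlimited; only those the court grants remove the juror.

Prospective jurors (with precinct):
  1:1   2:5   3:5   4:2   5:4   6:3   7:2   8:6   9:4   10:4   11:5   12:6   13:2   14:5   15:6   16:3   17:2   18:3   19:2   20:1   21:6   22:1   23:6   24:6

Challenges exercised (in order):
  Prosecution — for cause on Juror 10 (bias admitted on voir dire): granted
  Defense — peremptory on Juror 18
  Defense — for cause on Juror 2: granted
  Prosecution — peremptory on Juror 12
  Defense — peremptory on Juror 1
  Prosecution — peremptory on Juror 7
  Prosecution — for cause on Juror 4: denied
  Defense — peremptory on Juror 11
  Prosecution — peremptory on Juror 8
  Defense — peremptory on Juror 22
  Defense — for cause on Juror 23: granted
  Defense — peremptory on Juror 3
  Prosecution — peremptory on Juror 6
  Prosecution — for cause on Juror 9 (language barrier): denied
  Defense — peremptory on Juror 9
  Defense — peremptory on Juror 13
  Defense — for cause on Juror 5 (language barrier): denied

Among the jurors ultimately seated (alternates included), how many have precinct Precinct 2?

3

Removed: #1, #2, #3, #6, #7, #8, #9, #10, #11, #12, #13, #18, #22, #23.
Seated (10 incl. alternates): #4, #5, #14, #15, #16, #17, #19, #20, #21, #24.
Of those, in Precinct 2: #4, #17, #19 → 3.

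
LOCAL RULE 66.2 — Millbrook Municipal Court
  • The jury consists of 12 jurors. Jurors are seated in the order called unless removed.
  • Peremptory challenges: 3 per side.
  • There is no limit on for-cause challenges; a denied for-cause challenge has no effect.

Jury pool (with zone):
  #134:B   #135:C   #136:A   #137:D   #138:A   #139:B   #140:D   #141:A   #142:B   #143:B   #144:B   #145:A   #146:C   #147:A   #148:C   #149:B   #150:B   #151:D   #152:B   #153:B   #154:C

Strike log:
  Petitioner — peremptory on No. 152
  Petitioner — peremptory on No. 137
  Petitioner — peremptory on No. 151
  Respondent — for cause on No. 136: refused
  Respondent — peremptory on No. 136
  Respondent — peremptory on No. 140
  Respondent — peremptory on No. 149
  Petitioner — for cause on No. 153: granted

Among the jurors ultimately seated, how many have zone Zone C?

Removed: #136, #137, #140, #149, #151, #152, #153.
Seated jurors 1–12: #134, #135, #138, #139, #141, #142, #143, #144, #145, #146, #147, #148.
Of those, in Zone C: #135, #146, #148 → 3.

3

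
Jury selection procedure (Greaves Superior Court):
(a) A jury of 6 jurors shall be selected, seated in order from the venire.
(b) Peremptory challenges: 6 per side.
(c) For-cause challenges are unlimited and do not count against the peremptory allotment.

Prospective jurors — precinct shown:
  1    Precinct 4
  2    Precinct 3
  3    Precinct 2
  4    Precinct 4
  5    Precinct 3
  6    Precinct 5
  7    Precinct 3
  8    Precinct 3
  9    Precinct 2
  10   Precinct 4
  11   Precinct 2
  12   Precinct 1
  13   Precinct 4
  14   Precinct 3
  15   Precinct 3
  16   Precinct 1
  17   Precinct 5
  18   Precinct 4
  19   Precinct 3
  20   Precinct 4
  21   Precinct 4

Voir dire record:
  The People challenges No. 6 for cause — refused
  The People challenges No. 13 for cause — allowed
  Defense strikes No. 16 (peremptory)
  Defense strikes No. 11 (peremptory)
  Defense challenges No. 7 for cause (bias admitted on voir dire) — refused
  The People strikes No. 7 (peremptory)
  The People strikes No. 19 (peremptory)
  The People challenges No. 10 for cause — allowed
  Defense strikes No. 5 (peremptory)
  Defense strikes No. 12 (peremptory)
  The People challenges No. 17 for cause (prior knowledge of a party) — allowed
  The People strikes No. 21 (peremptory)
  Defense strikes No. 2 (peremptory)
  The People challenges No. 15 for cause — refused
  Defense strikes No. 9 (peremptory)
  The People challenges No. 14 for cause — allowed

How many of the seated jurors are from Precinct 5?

1

Removed: #2, #5, #7, #9, #10, #11, #12, #13, #14, #16, #17, #19, #21.
Seated jurors 1–6: #1, #3, #4, #6, #8, #15.
Of those, in Precinct 5: #6 → 1.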